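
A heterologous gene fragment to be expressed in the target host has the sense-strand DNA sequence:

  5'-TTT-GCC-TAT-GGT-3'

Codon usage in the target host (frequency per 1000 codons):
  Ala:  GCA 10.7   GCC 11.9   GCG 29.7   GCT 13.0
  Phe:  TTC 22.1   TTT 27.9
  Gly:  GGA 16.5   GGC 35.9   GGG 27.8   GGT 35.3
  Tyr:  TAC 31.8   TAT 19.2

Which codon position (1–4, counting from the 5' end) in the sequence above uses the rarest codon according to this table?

Codon 1 TTT (Phe): 27.9 per 1000.
Codon 2 GCC (Ala): 11.9 per 1000.
Codon 3 TAT (Tyr): 19.2 per 1000.
Codon 4 GGT (Gly): 35.3 per 1000.
Lowest frequency is 11.9 at codon 2.

2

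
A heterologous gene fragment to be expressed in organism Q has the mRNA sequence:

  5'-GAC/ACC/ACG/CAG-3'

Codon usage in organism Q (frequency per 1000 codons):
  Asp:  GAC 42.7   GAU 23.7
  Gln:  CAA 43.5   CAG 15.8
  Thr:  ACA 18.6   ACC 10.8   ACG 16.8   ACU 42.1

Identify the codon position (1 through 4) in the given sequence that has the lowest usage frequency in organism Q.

2

Codon 1 GAC (Asp): 42.7 per 1000.
Codon 2 ACC (Thr): 10.8 per 1000.
Codon 3 ACG (Thr): 16.8 per 1000.
Codon 4 CAG (Gln): 15.8 per 1000.
Lowest frequency is 10.8 at codon 2.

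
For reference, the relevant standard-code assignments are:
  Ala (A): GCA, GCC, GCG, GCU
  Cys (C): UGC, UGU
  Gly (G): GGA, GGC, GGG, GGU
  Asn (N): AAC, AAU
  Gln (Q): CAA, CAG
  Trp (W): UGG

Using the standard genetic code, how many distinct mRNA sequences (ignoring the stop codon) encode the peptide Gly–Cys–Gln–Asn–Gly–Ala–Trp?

512

Gly: 4 codons.
Cys: 2 codons.
Gln: 2 codons.
Asn: 2 codons.
Gly: 4 codons.
Ala: 4 codons.
Trp: 1 codon.
4 × 2 × 2 × 2 × 4 × 4 × 1 = 512.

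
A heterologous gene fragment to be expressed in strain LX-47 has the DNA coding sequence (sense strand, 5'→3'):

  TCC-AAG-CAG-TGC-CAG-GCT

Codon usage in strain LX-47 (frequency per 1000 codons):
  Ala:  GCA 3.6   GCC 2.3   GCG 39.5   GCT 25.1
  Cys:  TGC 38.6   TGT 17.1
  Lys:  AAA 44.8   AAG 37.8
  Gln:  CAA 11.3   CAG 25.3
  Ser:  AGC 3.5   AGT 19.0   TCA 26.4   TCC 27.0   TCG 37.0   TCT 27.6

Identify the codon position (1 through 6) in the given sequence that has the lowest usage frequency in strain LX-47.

Codon 1 TCC (Ser): 27.0 per 1000.
Codon 2 AAG (Lys): 37.8 per 1000.
Codon 3 CAG (Gln): 25.3 per 1000.
Codon 4 TGC (Cys): 38.6 per 1000.
Codon 5 CAG (Gln): 25.3 per 1000.
Codon 6 GCT (Ala): 25.1 per 1000.
Lowest frequency is 25.1 at codon 6.

6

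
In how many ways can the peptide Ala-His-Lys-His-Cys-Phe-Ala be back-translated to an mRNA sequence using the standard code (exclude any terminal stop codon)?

512

Ala: 4 codons.
His: 2 codons.
Lys: 2 codons.
His: 2 codons.
Cys: 2 codons.
Phe: 2 codons.
Ala: 4 codons.
4 × 2 × 2 × 2 × 2 × 2 × 4 = 512.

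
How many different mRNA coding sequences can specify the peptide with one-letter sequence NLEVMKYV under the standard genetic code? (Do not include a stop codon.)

1536

Asn: 2 codons.
Leu: 6 codons.
Glu: 2 codons.
Val: 4 codons.
Met: 1 codon.
Lys: 2 codons.
Tyr: 2 codons.
Val: 4 codons.
2 × 6 × 2 × 4 × 1 × 2 × 2 × 4 = 1536.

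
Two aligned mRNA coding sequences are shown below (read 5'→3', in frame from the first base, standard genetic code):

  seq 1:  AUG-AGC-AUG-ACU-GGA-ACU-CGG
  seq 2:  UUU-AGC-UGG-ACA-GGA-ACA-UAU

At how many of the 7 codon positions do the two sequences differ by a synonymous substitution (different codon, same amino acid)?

2

Codon 1: AUG Met / UUU Phe — nonsynonymous.
Codon 2: AGC Ser / AGC Ser — identical.
Codon 3: AUG Met / UGG Trp — nonsynonymous.
Codon 4: ACU Thr / ACA Thr — synonymous.
Codon 5: GGA Gly / GGA Gly — identical.
Codon 6: ACU Thr / ACA Thr — synonymous.
Codon 7: CGG Arg / UAU Tyr — nonsynonymous.
Synonymous differences: 2.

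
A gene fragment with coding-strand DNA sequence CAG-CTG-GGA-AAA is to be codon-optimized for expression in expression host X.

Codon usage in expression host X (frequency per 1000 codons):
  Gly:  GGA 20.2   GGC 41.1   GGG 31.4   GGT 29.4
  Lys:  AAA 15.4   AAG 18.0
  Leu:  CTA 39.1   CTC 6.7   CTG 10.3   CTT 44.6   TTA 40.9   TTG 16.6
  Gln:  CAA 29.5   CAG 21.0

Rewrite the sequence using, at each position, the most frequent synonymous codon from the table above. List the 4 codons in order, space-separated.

Codon 1 (Gln): best is CAA at 29.5.
Codon 2 (Leu): best is CTT at 44.6.
Codon 3 (Gly): best is GGC at 41.1.
Codon 4 (Lys): best is AAG at 18.0.

CAA CTT GGC AAG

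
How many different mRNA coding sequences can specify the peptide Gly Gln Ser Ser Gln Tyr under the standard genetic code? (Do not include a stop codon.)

1152

Gly: 4 codons.
Gln: 2 codons.
Ser: 6 codons.
Ser: 6 codons.
Gln: 2 codons.
Tyr: 2 codons.
4 × 2 × 6 × 6 × 2 × 2 = 1152.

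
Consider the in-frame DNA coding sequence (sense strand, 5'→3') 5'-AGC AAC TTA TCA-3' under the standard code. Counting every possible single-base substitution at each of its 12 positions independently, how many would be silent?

7

Codon 1 (AGC, Ser): 1 synonymous substitution.
Codon 2 (AAC, Asn): 1 synonymous substitution.
Codon 3 (TTA, Leu): 2 synonymous substitutions.
Codon 4 (TCA, Ser): 3 synonymous substitutions.
Total: 1 + 1 + 2 + 3 = 7.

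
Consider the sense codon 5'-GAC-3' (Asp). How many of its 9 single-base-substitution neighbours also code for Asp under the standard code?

Position 1: none → 0 synonymous.
Position 2: none → 0 synonymous.
Position 3: GAU → 1 synonymous.
Total: 0 + 0 + 1 = 1.

1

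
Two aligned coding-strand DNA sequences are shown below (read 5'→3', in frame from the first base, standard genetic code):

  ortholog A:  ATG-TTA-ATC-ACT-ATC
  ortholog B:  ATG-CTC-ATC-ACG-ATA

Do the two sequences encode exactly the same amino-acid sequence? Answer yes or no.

yes

Codon 1: ATG Met / ATG Met — identical.
Codon 2: TTA Leu / CTC Leu — synonymous.
Codon 3: ATC Ile / ATC Ile — identical.
Codon 4: ACT Thr / ACG Thr — synonymous.
Codon 5: ATC Ile / ATA Ile — synonymous.
Nonsynonymous differences: 0 → same protein.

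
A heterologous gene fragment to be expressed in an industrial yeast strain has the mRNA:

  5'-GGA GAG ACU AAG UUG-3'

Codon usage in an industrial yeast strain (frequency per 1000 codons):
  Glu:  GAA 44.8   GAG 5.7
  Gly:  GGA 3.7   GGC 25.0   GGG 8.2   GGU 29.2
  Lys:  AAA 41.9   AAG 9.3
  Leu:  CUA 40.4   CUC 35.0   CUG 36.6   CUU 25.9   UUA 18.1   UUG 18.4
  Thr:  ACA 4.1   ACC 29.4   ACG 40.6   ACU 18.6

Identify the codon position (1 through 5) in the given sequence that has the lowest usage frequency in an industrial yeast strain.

1

Codon 1 GGA (Gly): 3.7 per 1000.
Codon 2 GAG (Glu): 5.7 per 1000.
Codon 3 ACU (Thr): 18.6 per 1000.
Codon 4 AAG (Lys): 9.3 per 1000.
Codon 5 UUG (Leu): 18.4 per 1000.
Lowest frequency is 3.7 at codon 1.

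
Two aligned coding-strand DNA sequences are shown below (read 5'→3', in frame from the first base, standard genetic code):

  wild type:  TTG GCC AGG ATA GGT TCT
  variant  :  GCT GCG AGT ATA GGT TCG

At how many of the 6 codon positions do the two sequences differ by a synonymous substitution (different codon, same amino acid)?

Codon 1: TTG Leu / GCT Ala — nonsynonymous.
Codon 2: GCC Ala / GCG Ala — synonymous.
Codon 3: AGG Arg / AGT Ser — nonsynonymous.
Codon 4: ATA Ile / ATA Ile — identical.
Codon 5: GGT Gly / GGT Gly — identical.
Codon 6: TCT Ser / TCG Ser — synonymous.
Synonymous differences: 2.

2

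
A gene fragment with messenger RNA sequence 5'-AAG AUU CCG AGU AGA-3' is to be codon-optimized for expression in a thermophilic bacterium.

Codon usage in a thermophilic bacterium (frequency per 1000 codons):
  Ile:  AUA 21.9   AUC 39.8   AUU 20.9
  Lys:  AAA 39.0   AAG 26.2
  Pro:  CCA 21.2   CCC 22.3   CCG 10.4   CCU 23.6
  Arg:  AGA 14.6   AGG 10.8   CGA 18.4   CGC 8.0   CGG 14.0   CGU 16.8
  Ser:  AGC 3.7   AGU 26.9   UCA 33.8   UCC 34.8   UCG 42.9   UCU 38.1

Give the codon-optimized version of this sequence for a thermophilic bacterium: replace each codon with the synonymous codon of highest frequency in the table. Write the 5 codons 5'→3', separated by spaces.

AAA AUC CCU UCG CGA

Codon 1 (Lys): best is AAA at 39.0.
Codon 2 (Ile): best is AUC at 39.8.
Codon 3 (Pro): best is CCU at 23.6.
Codon 4 (Ser): best is UCG at 42.9.
Codon 5 (Arg): best is CGA at 18.4.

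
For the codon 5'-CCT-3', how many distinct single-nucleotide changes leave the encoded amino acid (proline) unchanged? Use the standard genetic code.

3

Position 1: none → 0 synonymous.
Position 2: none → 0 synonymous.
Position 3: CCC, CCA, CCG → 3 synonymous.
Total: 0 + 0 + 3 = 3.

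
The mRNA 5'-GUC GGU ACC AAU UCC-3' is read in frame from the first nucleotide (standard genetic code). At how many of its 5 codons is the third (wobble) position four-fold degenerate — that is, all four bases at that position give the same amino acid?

4

Codon 1 GUC (Val): third position 4-fold.
Codon 2 GGU (Gly): third position 4-fold.
Codon 3 ACC (Thr): third position 4-fold.
Codon 4 AAU (Asn): third position 2-fold.
Codon 5 UCC (Ser): third position 4-fold.
Four-fold degenerate third positions: 4.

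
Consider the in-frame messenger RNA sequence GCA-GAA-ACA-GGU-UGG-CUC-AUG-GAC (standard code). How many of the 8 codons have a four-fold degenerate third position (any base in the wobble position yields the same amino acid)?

4

Codon 1 GCA (Ala): third position 4-fold.
Codon 2 GAA (Glu): third position 2-fold.
Codon 3 ACA (Thr): third position 4-fold.
Codon 4 GGU (Gly): third position 4-fold.
Codon 5 UGG (Trp): third position 1-fold.
Codon 6 CUC (Leu): third position 4-fold.
Codon 7 AUG (Met): third position 1-fold.
Codon 8 GAC (Asp): third position 2-fold.
Four-fold degenerate third positions: 4.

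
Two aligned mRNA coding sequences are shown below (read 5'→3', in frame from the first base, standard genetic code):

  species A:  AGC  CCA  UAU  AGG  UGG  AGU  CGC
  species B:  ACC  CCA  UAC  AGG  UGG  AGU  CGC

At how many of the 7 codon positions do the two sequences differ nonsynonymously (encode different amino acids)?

Codon 1: AGC Ser / ACC Thr — nonsynonymous.
Codon 2: CCA Pro / CCA Pro — identical.
Codon 3: UAU Tyr / UAC Tyr — synonymous.
Codon 4: AGG Arg / AGG Arg — identical.
Codon 5: UGG Trp / UGG Trp — identical.
Codon 6: AGU Ser / AGU Ser — identical.
Codon 7: CGC Arg / CGC Arg — identical.
Nonsynonymous differences: 1.

1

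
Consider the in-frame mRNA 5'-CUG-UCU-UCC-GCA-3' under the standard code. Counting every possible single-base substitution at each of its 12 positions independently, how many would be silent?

13

Codon 1 (CUG, Leu): 4 synonymous substitutions.
Codon 2 (UCU, Ser): 3 synonymous substitutions.
Codon 3 (UCC, Ser): 3 synonymous substitutions.
Codon 4 (GCA, Ala): 3 synonymous substitutions.
Total: 4 + 3 + 3 + 3 = 13.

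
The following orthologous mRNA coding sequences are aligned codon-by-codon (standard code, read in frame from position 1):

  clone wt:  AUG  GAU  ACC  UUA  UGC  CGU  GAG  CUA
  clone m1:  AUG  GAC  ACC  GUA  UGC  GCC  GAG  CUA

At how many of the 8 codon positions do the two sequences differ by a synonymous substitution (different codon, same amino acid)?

Codon 1: AUG Met / AUG Met — identical.
Codon 2: GAU Asp / GAC Asp — synonymous.
Codon 3: ACC Thr / ACC Thr — identical.
Codon 4: UUA Leu / GUA Val — nonsynonymous.
Codon 5: UGC Cys / UGC Cys — identical.
Codon 6: CGU Arg / GCC Ala — nonsynonymous.
Codon 7: GAG Glu / GAG Glu — identical.
Codon 8: CUA Leu / CUA Leu — identical.
Synonymous differences: 1.

1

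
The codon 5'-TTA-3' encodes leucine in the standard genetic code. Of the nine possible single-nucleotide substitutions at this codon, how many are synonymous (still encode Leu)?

Position 1: CTA → 1 synonymous.
Position 2: none → 0 synonymous.
Position 3: TTG → 1 synonymous.
Total: 1 + 0 + 1 = 2.

2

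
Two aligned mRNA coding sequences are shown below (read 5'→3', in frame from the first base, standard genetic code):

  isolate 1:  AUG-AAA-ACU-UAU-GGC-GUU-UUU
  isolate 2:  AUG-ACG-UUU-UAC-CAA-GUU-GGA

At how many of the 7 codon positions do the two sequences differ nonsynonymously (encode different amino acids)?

4

Codon 1: AUG Met / AUG Met — identical.
Codon 2: AAA Lys / ACG Thr — nonsynonymous.
Codon 3: ACU Thr / UUU Phe — nonsynonymous.
Codon 4: UAU Tyr / UAC Tyr — synonymous.
Codon 5: GGC Gly / CAA Gln — nonsynonymous.
Codon 6: GUU Val / GUU Val — identical.
Codon 7: UUU Phe / GGA Gly — nonsynonymous.
Nonsynonymous differences: 4.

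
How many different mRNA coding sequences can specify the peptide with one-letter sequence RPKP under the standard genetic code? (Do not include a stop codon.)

Arg: 6 codons.
Pro: 4 codons.
Lys: 2 codons.
Pro: 4 codons.
6 × 4 × 2 × 4 = 192.

192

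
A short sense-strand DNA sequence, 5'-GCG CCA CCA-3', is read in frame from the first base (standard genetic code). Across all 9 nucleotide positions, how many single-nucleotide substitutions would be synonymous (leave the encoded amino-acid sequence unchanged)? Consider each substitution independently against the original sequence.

9

Codon 1 (GCG, Ala): 3 synonymous substitutions.
Codon 2 (CCA, Pro): 3 synonymous substitutions.
Codon 3 (CCA, Pro): 3 synonymous substitutions.
Total: 3 + 3 + 3 = 9.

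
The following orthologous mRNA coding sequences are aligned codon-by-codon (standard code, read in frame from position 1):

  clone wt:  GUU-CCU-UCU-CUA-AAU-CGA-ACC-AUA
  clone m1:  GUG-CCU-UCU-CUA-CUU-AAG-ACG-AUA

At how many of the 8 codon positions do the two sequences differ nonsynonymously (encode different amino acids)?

Codon 1: GUU Val / GUG Val — synonymous.
Codon 2: CCU Pro / CCU Pro — identical.
Codon 3: UCU Ser / UCU Ser — identical.
Codon 4: CUA Leu / CUA Leu — identical.
Codon 5: AAU Asn / CUU Leu — nonsynonymous.
Codon 6: CGA Arg / AAG Lys — nonsynonymous.
Codon 7: ACC Thr / ACG Thr — synonymous.
Codon 8: AUA Ile / AUA Ile — identical.
Nonsynonymous differences: 2.

2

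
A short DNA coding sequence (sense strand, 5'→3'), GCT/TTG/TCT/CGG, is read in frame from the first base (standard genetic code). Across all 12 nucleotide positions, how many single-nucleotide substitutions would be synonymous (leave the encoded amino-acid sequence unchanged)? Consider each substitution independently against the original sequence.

Codon 1 (GCT, Ala): 3 synonymous substitutions.
Codon 2 (TTG, Leu): 2 synonymous substitutions.
Codon 3 (TCT, Ser): 3 synonymous substitutions.
Codon 4 (CGG, Arg): 4 synonymous substitutions.
Total: 3 + 2 + 3 + 4 = 12.

12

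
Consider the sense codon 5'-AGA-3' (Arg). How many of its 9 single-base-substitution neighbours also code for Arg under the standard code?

2

Position 1: CGA → 1 synonymous.
Position 2: none → 0 synonymous.
Position 3: AGG → 1 synonymous.
Total: 1 + 0 + 1 = 2.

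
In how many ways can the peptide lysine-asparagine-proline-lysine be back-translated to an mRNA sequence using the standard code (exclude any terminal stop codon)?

Lys: 2 codons.
Asn: 2 codons.
Pro: 4 codons.
Lys: 2 codons.
2 × 2 × 4 × 2 = 32.

32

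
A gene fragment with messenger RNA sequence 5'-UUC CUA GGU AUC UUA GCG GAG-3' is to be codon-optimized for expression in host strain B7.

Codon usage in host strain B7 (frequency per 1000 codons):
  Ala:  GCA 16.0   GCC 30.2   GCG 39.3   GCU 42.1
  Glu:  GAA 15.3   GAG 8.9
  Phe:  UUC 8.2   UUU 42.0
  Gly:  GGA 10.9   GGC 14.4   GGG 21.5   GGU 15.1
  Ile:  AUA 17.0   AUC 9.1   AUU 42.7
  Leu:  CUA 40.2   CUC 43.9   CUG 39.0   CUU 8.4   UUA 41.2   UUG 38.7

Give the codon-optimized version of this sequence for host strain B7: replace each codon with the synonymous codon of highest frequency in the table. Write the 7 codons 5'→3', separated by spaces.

Codon 1 (Phe): best is UUU at 42.0.
Codon 2 (Leu): best is CUC at 43.9.
Codon 3 (Gly): best is GGG at 21.5.
Codon 4 (Ile): best is AUU at 42.7.
Codon 5 (Leu): best is CUC at 43.9.
Codon 6 (Ala): best is GCU at 42.1.
Codon 7 (Glu): best is GAA at 15.3.

UUU CUC GGG AUU CUC GCU GAA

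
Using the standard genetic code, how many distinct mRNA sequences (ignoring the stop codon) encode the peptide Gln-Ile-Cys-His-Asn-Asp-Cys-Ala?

768

Gln: 2 codons.
Ile: 3 codons.
Cys: 2 codons.
His: 2 codons.
Asn: 2 codons.
Asp: 2 codons.
Cys: 2 codons.
Ala: 4 codons.
2 × 3 × 2 × 2 × 2 × 2 × 2 × 4 = 768.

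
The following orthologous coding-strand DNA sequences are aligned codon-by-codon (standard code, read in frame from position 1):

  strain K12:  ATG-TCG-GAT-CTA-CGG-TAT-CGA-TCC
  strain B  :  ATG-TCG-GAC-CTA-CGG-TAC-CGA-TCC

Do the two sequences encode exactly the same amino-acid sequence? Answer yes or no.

Codon 1: ATG Met / ATG Met — identical.
Codon 2: TCG Ser / TCG Ser — identical.
Codon 3: GAT Asp / GAC Asp — synonymous.
Codon 4: CTA Leu / CTA Leu — identical.
Codon 5: CGG Arg / CGG Arg — identical.
Codon 6: TAT Tyr / TAC Tyr — synonymous.
Codon 7: CGA Arg / CGA Arg — identical.
Codon 8: TCC Ser / TCC Ser — identical.
Nonsynonymous differences: 0 → same protein.

yes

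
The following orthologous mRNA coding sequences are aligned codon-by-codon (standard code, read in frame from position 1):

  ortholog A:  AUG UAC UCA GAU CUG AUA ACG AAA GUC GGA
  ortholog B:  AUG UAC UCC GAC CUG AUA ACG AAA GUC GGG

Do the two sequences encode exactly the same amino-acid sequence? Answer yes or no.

yes

Codon 1: AUG Met / AUG Met — identical.
Codon 2: UAC Tyr / UAC Tyr — identical.
Codon 3: UCA Ser / UCC Ser — synonymous.
Codon 4: GAU Asp / GAC Asp — synonymous.
Codon 5: CUG Leu / CUG Leu — identical.
Codon 6: AUA Ile / AUA Ile — identical.
Codon 7: ACG Thr / ACG Thr — identical.
Codon 8: AAA Lys / AAA Lys — identical.
Codon 9: GUC Val / GUC Val — identical.
Codon 10: GGA Gly / GGG Gly — synonymous.
Nonsynonymous differences: 0 → same protein.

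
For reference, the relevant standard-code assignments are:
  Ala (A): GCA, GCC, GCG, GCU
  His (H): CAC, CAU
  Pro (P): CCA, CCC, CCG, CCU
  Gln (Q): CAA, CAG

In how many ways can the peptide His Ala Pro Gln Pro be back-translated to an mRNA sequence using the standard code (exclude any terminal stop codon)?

256

His: 2 codons.
Ala: 4 codons.
Pro: 4 codons.
Gln: 2 codons.
Pro: 4 codons.
2 × 4 × 4 × 2 × 4 = 256.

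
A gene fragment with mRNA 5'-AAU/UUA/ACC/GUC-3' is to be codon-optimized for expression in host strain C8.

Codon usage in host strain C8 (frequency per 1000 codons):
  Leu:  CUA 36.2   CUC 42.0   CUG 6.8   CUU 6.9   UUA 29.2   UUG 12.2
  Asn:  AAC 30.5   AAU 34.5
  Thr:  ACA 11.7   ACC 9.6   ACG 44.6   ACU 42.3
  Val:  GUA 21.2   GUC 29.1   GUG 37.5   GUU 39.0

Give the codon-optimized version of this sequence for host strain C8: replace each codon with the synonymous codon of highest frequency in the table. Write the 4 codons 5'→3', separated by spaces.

Codon 1 (Asn): best is AAU at 34.5.
Codon 2 (Leu): best is CUC at 42.0.
Codon 3 (Thr): best is ACG at 44.6.
Codon 4 (Val): best is GUU at 39.0.

AAU CUC ACG GUU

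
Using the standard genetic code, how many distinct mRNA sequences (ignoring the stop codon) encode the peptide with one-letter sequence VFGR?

192

Val: 4 codons.
Phe: 2 codons.
Gly: 4 codons.
Arg: 6 codons.
4 × 2 × 4 × 6 = 192.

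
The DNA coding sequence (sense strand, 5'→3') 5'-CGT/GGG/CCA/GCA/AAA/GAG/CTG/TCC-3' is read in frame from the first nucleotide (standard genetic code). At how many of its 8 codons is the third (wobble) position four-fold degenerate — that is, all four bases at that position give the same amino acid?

Codon 1 CGT (Arg): third position 4-fold.
Codon 2 GGG (Gly): third position 4-fold.
Codon 3 CCA (Pro): third position 4-fold.
Codon 4 GCA (Ala): third position 4-fold.
Codon 5 AAA (Lys): third position 2-fold.
Codon 6 GAG (Glu): third position 2-fold.
Codon 7 CTG (Leu): third position 4-fold.
Codon 8 TCC (Ser): third position 4-fold.
Four-fold degenerate third positions: 6.

6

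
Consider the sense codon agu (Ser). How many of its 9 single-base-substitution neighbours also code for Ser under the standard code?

Position 1: none → 0 synonymous.
Position 2: none → 0 synonymous.
Position 3: AGC → 1 synonymous.
Total: 0 + 0 + 1 = 1.

1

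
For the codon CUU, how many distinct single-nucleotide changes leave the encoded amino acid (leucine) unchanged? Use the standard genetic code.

Position 1: none → 0 synonymous.
Position 2: none → 0 synonymous.
Position 3: CUC, CUA, CUG → 3 synonymous.
Total: 0 + 0 + 3 = 3.

3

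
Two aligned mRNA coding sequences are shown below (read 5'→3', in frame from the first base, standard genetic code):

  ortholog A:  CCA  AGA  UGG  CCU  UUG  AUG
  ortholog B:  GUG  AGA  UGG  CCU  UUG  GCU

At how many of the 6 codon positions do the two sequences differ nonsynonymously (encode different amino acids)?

2

Codon 1: CCA Pro / GUG Val — nonsynonymous.
Codon 2: AGA Arg / AGA Arg — identical.
Codon 3: UGG Trp / UGG Trp — identical.
Codon 4: CCU Pro / CCU Pro — identical.
Codon 5: UUG Leu / UUG Leu — identical.
Codon 6: AUG Met / GCU Ala — nonsynonymous.
Nonsynonymous differences: 2.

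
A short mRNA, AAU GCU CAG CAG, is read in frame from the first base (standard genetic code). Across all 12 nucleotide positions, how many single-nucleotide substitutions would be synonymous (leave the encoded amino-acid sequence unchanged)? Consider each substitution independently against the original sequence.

Codon 1 (AAU, Asn): 1 synonymous substitution.
Codon 2 (GCU, Ala): 3 synonymous substitutions.
Codon 3 (CAG, Gln): 1 synonymous substitution.
Codon 4 (CAG, Gln): 1 synonymous substitution.
Total: 1 + 3 + 1 + 1 = 6.

6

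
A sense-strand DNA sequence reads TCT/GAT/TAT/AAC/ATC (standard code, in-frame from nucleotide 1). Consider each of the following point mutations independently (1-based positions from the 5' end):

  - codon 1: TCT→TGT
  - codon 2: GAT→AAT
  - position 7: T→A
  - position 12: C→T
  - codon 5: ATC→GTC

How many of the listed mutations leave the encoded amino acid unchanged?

1

Codon 1: TCT (Ser) → TGT (Cys) — missense.
Codon 2: GAT (Asp) → AAT (Asn) — missense.
Codon 3: TAT (Tyr) → AAT (Asn) — missense.
Codon 4: AAC (Asn) → AAT (Asn) — synonymous.
Codon 5: ATC (Ile) → GTC (Val) — missense.
Synonymous: 1 of 5.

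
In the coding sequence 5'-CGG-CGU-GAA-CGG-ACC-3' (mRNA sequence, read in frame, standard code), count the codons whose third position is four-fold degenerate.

4

Codon 1 CGG (Arg): third position 4-fold.
Codon 2 CGU (Arg): third position 4-fold.
Codon 3 GAA (Glu): third position 2-fold.
Codon 4 CGG (Arg): third position 4-fold.
Codon 5 ACC (Thr): third position 4-fold.
Four-fold degenerate third positions: 4.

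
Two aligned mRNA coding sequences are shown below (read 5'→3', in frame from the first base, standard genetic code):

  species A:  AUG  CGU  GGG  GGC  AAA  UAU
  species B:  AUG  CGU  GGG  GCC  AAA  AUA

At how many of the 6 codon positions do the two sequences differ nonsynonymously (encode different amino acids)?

Codon 1: AUG Met / AUG Met — identical.
Codon 2: CGU Arg / CGU Arg — identical.
Codon 3: GGG Gly / GGG Gly — identical.
Codon 4: GGC Gly / GCC Ala — nonsynonymous.
Codon 5: AAA Lys / AAA Lys — identical.
Codon 6: UAU Tyr / AUA Ile — nonsynonymous.
Nonsynonymous differences: 2.

2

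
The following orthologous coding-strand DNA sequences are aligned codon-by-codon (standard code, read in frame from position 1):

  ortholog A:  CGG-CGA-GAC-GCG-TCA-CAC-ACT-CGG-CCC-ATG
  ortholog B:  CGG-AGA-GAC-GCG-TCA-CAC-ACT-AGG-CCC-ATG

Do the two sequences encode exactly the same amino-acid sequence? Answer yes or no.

Codon 1: CGG Arg / CGG Arg — identical.
Codon 2: CGA Arg / AGA Arg — synonymous.
Codon 3: GAC Asp / GAC Asp — identical.
Codon 4: GCG Ala / GCG Ala — identical.
Codon 5: TCA Ser / TCA Ser — identical.
Codon 6: CAC His / CAC His — identical.
Codon 7: ACT Thr / ACT Thr — identical.
Codon 8: CGG Arg / AGG Arg — synonymous.
Codon 9: CCC Pro / CCC Pro — identical.
Codon 10: ATG Met / ATG Met — identical.
Nonsynonymous differences: 0 → same protein.

yes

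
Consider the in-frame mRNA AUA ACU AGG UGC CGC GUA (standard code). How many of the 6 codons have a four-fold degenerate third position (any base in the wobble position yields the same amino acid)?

3

Codon 1 AUA (Ile): third position 3-fold.
Codon 2 ACU (Thr): third position 4-fold.
Codon 3 AGG (Arg): third position 2-fold.
Codon 4 UGC (Cys): third position 2-fold.
Codon 5 CGC (Arg): third position 4-fold.
Codon 6 GUA (Val): third position 4-fold.
Four-fold degenerate third positions: 3.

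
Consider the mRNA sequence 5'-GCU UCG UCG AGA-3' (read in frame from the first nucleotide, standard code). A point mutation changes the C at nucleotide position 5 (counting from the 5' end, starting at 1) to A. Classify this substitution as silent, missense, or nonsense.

Position 5 falls in codon 2: UCG → Ser.
After the substitution the codon is UAG → Stop.
The new codon is a stop codon, so this is a nonsense mutation.

nonsense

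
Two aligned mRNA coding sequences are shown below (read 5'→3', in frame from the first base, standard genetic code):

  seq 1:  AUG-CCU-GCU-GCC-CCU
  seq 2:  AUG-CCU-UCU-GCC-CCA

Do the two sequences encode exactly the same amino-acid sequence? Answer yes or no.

Codon 1: AUG Met / AUG Met — identical.
Codon 2: CCU Pro / CCU Pro — identical.
Codon 3: GCU Ala / UCU Ser — nonsynonymous.
Codon 4: GCC Ala / GCC Ala — identical.
Codon 5: CCU Pro / CCA Pro — synonymous.
Nonsynonymous differences: 1 → different protein.

no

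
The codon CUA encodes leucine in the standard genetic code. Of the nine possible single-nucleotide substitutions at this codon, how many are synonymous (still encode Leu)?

4

Position 1: UUA → 1 synonymous.
Position 2: none → 0 synonymous.
Position 3: CUU, CUC, CUG → 3 synonymous.
Total: 1 + 0 + 3 = 4.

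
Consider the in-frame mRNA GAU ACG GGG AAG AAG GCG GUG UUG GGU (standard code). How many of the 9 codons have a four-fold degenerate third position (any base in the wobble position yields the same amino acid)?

Codon 1 GAU (Asp): third position 2-fold.
Codon 2 ACG (Thr): third position 4-fold.
Codon 3 GGG (Gly): third position 4-fold.
Codon 4 AAG (Lys): third position 2-fold.
Codon 5 AAG (Lys): third position 2-fold.
Codon 6 GCG (Ala): third position 4-fold.
Codon 7 GUG (Val): third position 4-fold.
Codon 8 UUG (Leu): third position 2-fold.
Codon 9 GGU (Gly): third position 4-fold.
Four-fold degenerate third positions: 5.

5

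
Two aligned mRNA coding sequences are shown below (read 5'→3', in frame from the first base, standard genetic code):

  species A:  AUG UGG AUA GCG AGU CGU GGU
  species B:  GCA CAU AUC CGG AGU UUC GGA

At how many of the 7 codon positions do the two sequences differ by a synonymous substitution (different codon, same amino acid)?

2

Codon 1: AUG Met / GCA Ala — nonsynonymous.
Codon 2: UGG Trp / CAU His — nonsynonymous.
Codon 3: AUA Ile / AUC Ile — synonymous.
Codon 4: GCG Ala / CGG Arg — nonsynonymous.
Codon 5: AGU Ser / AGU Ser — identical.
Codon 6: CGU Arg / UUC Phe — nonsynonymous.
Codon 7: GGU Gly / GGA Gly — synonymous.
Synonymous differences: 2.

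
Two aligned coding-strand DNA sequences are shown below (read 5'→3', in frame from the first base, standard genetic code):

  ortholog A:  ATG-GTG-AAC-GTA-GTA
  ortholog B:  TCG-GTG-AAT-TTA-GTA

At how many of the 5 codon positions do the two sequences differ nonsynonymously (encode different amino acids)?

2

Codon 1: ATG Met / TCG Ser — nonsynonymous.
Codon 2: GTG Val / GTG Val — identical.
Codon 3: AAC Asn / AAT Asn — synonymous.
Codon 4: GTA Val / TTA Leu — nonsynonymous.
Codon 5: GTA Val / GTA Val — identical.
Nonsynonymous differences: 2.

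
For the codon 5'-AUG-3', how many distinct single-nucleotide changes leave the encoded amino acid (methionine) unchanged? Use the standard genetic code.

Position 1: none → 0 synonymous.
Position 2: none → 0 synonymous.
Position 3: none → 0 synonymous.
Total: 0 + 0 + 0 = 0.

0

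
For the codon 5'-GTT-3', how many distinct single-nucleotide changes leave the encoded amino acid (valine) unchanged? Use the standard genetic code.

3

Position 1: none → 0 synonymous.
Position 2: none → 0 synonymous.
Position 3: GTC, GTA, GTG → 3 synonymous.
Total: 0 + 0 + 3 = 3.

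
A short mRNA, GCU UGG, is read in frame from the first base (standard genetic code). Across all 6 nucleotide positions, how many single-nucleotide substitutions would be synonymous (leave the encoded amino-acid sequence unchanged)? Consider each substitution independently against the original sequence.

3

Codon 1 (GCU, Ala): 3 synonymous substitutions.
Codon 2 (UGG, Trp): 0 synonymous substitutions.
Total: 3 + 0 = 3.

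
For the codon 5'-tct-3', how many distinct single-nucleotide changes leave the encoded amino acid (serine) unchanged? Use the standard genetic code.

3

Position 1: none → 0 synonymous.
Position 2: none → 0 synonymous.
Position 3: TCC, TCA, TCG → 3 synonymous.
Total: 0 + 0 + 3 = 3.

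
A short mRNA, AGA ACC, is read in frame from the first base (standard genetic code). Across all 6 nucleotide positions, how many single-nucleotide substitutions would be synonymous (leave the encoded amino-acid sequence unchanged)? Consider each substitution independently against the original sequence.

5

Codon 1 (AGA, Arg): 2 synonymous substitutions.
Codon 2 (ACC, Thr): 3 synonymous substitutions.
Total: 2 + 3 = 5.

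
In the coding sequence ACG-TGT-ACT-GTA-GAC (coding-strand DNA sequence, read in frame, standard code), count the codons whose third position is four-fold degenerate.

3

Codon 1 ACG (Thr): third position 4-fold.
Codon 2 TGT (Cys): third position 2-fold.
Codon 3 ACT (Thr): third position 4-fold.
Codon 4 GTA (Val): third position 4-fold.
Codon 5 GAC (Asp): third position 2-fold.
Four-fold degenerate third positions: 3.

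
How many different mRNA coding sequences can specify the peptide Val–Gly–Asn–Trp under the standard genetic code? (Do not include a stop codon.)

Val: 4 codons.
Gly: 4 codons.
Asn: 2 codons.
Trp: 1 codon.
4 × 4 × 2 × 1 = 32.

32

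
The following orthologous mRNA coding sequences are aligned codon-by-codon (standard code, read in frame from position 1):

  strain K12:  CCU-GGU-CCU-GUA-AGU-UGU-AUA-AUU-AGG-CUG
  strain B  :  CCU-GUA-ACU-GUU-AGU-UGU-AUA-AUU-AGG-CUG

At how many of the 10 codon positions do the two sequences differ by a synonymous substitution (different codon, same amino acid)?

1

Codon 1: CCU Pro / CCU Pro — identical.
Codon 2: GGU Gly / GUA Val — nonsynonymous.
Codon 3: CCU Pro / ACU Thr — nonsynonymous.
Codon 4: GUA Val / GUU Val — synonymous.
Codon 5: AGU Ser / AGU Ser — identical.
Codon 6: UGU Cys / UGU Cys — identical.
Codon 7: AUA Ile / AUA Ile — identical.
Codon 8: AUU Ile / AUU Ile — identical.
Codon 9: AGG Arg / AGG Arg — identical.
Codon 10: CUG Leu / CUG Leu — identical.
Synonymous differences: 1.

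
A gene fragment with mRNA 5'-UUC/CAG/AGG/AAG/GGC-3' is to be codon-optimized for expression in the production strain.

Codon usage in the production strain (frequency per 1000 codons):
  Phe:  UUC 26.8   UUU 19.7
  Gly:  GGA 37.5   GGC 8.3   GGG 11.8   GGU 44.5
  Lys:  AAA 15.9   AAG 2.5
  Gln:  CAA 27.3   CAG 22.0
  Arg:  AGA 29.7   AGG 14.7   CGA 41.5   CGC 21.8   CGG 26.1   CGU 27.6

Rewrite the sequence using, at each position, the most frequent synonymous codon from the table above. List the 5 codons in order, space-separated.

UUC CAA CGA AAA GGU

Codon 1 (Phe): best is UUC at 26.8.
Codon 2 (Gln): best is CAA at 27.3.
Codon 3 (Arg): best is CGA at 41.5.
Codon 4 (Lys): best is AAA at 15.9.
Codon 5 (Gly): best is GGU at 44.5.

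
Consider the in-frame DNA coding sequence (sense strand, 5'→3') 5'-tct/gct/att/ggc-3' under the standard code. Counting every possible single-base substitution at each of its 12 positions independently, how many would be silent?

11

Codon 1 (TCT, Ser): 3 synonymous substitutions.
Codon 2 (GCT, Ala): 3 synonymous substitutions.
Codon 3 (ATT, Ile): 2 synonymous substitutions.
Codon 4 (GGC, Gly): 3 synonymous substitutions.
Total: 3 + 3 + 2 + 3 = 11.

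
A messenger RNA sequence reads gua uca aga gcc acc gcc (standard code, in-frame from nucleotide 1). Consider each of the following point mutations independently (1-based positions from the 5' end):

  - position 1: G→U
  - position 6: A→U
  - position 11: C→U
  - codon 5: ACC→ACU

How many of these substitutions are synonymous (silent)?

Codon 1: GUA (Val) → UUA (Leu) — missense.
Codon 2: UCA (Ser) → UCU (Ser) — synonymous.
Codon 4: GCC (Ala) → GUC (Val) — missense.
Codon 5: ACC (Thr) → ACU (Thr) — synonymous.
Synonymous: 2 of 4.

2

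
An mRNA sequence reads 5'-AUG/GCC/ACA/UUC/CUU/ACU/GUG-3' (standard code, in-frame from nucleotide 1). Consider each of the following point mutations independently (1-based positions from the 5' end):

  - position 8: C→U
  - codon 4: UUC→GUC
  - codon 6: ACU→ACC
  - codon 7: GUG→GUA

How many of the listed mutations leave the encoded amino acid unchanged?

Codon 3: ACA (Thr) → AUA (Ile) — missense.
Codon 4: UUC (Phe) → GUC (Val) — missense.
Codon 6: ACU (Thr) → ACC (Thr) — synonymous.
Codon 7: GUG (Val) → GUA (Val) — synonymous.
Synonymous: 2 of 4.

2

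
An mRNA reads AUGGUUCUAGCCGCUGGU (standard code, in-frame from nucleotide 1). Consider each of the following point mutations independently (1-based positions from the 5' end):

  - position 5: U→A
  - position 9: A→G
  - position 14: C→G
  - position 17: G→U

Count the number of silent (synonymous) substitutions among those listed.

Codon 2: GUU (Val) → GAU (Asp) — missense.
Codon 3: CUA (Leu) → CUG (Leu) — synonymous.
Codon 5: GCU (Ala) → GGU (Gly) — missense.
Codon 6: GGU (Gly) → GUU (Val) — missense.
Synonymous: 1 of 4.

1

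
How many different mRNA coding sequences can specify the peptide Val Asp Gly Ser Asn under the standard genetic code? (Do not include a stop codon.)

384

Val: 4 codons.
Asp: 2 codons.
Gly: 4 codons.
Ser: 6 codons.
Asn: 2 codons.
4 × 2 × 4 × 6 × 2 = 384.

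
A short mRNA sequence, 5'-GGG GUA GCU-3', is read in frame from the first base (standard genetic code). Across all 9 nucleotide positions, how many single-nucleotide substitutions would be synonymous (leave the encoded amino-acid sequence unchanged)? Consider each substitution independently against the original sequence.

9

Codon 1 (GGG, Gly): 3 synonymous substitutions.
Codon 2 (GUA, Val): 3 synonymous substitutions.
Codon 3 (GCU, Ala): 3 synonymous substitutions.
Total: 3 + 3 + 3 = 9.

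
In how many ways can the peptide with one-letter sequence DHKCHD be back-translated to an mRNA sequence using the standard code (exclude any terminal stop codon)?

64

Asp: 2 codons.
His: 2 codons.
Lys: 2 codons.
Cys: 2 codons.
His: 2 codons.
Asp: 2 codons.
2 × 2 × 2 × 2 × 2 × 2 = 64.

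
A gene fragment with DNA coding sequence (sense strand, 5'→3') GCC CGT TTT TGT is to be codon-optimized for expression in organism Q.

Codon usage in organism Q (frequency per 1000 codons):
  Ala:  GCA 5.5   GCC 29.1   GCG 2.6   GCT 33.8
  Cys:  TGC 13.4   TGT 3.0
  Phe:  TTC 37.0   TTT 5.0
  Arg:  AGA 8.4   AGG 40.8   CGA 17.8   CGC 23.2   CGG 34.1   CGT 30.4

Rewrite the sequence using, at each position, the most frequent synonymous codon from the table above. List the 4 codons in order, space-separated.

GCT AGG TTC TGC

Codon 1 (Ala): best is GCT at 33.8.
Codon 2 (Arg): best is AGG at 40.8.
Codon 3 (Phe): best is TTC at 37.0.
Codon 4 (Cys): best is TGC at 13.4.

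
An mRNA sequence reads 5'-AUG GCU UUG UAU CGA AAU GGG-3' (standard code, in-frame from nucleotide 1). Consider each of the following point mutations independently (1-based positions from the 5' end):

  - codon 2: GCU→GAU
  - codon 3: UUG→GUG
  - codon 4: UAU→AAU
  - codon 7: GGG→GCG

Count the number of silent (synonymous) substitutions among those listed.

Codon 2: GCU (Ala) → GAU (Asp) — missense.
Codon 3: UUG (Leu) → GUG (Val) — missense.
Codon 4: UAU (Tyr) → AAU (Asn) — missense.
Codon 7: GGG (Gly) → GCG (Ala) — missense.
Synonymous: 0 of 4.

0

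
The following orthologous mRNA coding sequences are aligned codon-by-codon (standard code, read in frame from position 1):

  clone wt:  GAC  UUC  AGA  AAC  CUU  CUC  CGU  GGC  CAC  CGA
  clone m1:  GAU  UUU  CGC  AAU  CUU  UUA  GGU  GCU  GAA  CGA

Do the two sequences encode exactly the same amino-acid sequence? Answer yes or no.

no

Codon 1: GAC Asp / GAU Asp — synonymous.
Codon 2: UUC Phe / UUU Phe — synonymous.
Codon 3: AGA Arg / CGC Arg — synonymous.
Codon 4: AAC Asn / AAU Asn — synonymous.
Codon 5: CUU Leu / CUU Leu — identical.
Codon 6: CUC Leu / UUA Leu — synonymous.
Codon 7: CGU Arg / GGU Gly — nonsynonymous.
Codon 8: GGC Gly / GCU Ala — nonsynonymous.
Codon 9: CAC His / GAA Glu — nonsynonymous.
Codon 10: CGA Arg / CGA Arg — identical.
Nonsynonymous differences: 3 → different protein.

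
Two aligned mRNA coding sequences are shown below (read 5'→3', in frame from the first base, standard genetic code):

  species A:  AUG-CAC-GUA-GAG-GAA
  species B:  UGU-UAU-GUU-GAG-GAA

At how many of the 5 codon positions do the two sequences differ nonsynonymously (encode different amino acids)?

Codon 1: AUG Met / UGU Cys — nonsynonymous.
Codon 2: CAC His / UAU Tyr — nonsynonymous.
Codon 3: GUA Val / GUU Val — synonymous.
Codon 4: GAG Glu / GAG Glu — identical.
Codon 5: GAA Glu / GAA Glu — identical.
Nonsynonymous differences: 2.

2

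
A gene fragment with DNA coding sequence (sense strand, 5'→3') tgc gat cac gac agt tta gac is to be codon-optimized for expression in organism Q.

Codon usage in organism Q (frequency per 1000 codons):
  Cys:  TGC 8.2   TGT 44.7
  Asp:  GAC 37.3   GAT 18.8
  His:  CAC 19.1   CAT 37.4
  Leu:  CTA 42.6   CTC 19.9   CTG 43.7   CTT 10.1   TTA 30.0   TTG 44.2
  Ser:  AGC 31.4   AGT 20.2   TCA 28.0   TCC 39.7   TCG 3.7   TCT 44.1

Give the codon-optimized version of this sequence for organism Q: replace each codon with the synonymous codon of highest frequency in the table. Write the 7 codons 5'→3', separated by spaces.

Codon 1 (Cys): best is TGT at 44.7.
Codon 2 (Asp): best is GAC at 37.3.
Codon 3 (His): best is CAT at 37.4.
Codon 4 (Asp): best is GAC at 37.3.
Codon 5 (Ser): best is TCT at 44.1.
Codon 6 (Leu): best is TTG at 44.2.
Codon 7 (Asp): best is GAC at 37.3.

TGT GAC CAT GAC TCT TTG GAC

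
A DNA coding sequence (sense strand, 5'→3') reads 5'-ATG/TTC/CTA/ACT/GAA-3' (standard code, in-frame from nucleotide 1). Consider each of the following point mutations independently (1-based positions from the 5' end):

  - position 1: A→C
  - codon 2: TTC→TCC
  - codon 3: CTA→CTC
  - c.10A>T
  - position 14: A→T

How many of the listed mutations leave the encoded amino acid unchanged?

Codon 1: ATG (Met) → CTG (Leu) — missense.
Codon 2: TTC (Phe) → TCC (Ser) — missense.
Codon 3: CTA (Leu) → CTC (Leu) — synonymous.
Codon 4: ACT (Thr) → TCT (Ser) — missense.
Codon 5: GAA (Glu) → GTA (Val) — missense.
Synonymous: 1 of 5.

1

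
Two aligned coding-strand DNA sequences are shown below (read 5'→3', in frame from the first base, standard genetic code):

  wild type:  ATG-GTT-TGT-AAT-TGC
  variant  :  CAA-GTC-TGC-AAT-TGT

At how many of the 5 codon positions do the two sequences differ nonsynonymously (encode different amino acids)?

Codon 1: ATG Met / CAA Gln — nonsynonymous.
Codon 2: GTT Val / GTC Val — synonymous.
Codon 3: TGT Cys / TGC Cys — synonymous.
Codon 4: AAT Asn / AAT Asn — identical.
Codon 5: TGC Cys / TGT Cys — synonymous.
Nonsynonymous differences: 1.

1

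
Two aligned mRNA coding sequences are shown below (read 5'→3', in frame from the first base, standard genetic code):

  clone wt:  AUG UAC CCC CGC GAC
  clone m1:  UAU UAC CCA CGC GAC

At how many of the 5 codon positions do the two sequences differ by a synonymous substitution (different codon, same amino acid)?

1

Codon 1: AUG Met / UAU Tyr — nonsynonymous.
Codon 2: UAC Tyr / UAC Tyr — identical.
Codon 3: CCC Pro / CCA Pro — synonymous.
Codon 4: CGC Arg / CGC Arg — identical.
Codon 5: GAC Asp / GAC Asp — identical.
Synonymous differences: 1.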